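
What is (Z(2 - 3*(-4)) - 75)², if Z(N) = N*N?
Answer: 14641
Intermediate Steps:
Z(N) = N²
(Z(2 - 3*(-4)) - 75)² = ((2 - 3*(-4))² - 75)² = ((2 + 12)² - 75)² = (14² - 75)² = (196 - 75)² = 121² = 14641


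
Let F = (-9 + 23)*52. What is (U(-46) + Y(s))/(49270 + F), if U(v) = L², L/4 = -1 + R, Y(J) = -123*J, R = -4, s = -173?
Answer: 21679/49998 ≈ 0.43360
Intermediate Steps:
L = -20 (L = 4*(-1 - 4) = 4*(-5) = -20)
F = 728 (F = 14*52 = 728)
U(v) = 400 (U(v) = (-20)² = 400)
(U(-46) + Y(s))/(49270 + F) = (400 - 123*(-173))/(49270 + 728) = (400 + 21279)/49998 = 21679*(1/49998) = 21679/49998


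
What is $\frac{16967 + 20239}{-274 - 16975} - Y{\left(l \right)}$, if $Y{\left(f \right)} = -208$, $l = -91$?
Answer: $\frac{3550586}{17249} \approx 205.84$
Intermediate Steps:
$\frac{16967 + 20239}{-274 - 16975} - Y{\left(l \right)} = \frac{16967 + 20239}{-274 - 16975} - -208 = \frac{37206}{-17249} + 208 = 37206 \left(- \frac{1}{17249}\right) + 208 = - \frac{37206}{17249} + 208 = \frac{3550586}{17249}$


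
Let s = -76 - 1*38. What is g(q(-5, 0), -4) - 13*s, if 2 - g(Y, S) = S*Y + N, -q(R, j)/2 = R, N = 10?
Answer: 1514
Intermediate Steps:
q(R, j) = -2*R
g(Y, S) = -8 - S*Y (g(Y, S) = 2 - (S*Y + 10) = 2 - (10 + S*Y) = 2 + (-10 - S*Y) = -8 - S*Y)
s = -114 (s = -76 - 38 = -114)
g(q(-5, 0), -4) - 13*s = (-8 - 1*(-4)*(-2*(-5))) - 13*(-114) = (-8 - 1*(-4)*10) + 1482 = (-8 + 40) + 1482 = 32 + 1482 = 1514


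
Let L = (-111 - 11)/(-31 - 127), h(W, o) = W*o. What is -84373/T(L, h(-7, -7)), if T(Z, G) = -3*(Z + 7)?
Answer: 6665467/1842 ≈ 3618.6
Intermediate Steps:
L = 61/79 (L = -122/(-158) = -122*(-1/158) = 61/79 ≈ 0.77215)
T(Z, G) = -21 - 3*Z (T(Z, G) = -3*(7 + Z) = -21 - 3*Z)
-84373/T(L, h(-7, -7)) = -84373/(-21 - 3*61/79) = -84373/(-21 - 183/79) = -84373/(-1842/79) = -84373*(-79/1842) = 6665467/1842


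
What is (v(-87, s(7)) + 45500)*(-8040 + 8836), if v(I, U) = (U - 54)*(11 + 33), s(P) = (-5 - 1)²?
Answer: 35587568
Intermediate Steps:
s(P) = 36 (s(P) = (-6)² = 36)
v(I, U) = -2376 + 44*U (v(I, U) = (-54 + U)*44 = -2376 + 44*U)
(v(-87, s(7)) + 45500)*(-8040 + 8836) = ((-2376 + 44*36) + 45500)*(-8040 + 8836) = ((-2376 + 1584) + 45500)*796 = (-792 + 45500)*796 = 44708*796 = 35587568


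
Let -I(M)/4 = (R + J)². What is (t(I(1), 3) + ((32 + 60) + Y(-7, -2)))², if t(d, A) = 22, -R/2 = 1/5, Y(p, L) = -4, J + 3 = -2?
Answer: 12100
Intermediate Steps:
J = -5 (J = -3 - 2 = -5)
R = -⅖ (R = -2/5 = -2*⅕ = -⅖ ≈ -0.40000)
I(M) = -2916/25 (I(M) = -4*(-⅖ - 5)² = -4*(-27/5)² = -4*729/25 = -2916/25)
(t(I(1), 3) + ((32 + 60) + Y(-7, -2)))² = (22 + ((32 + 60) - 4))² = (22 + (92 - 4))² = (22 + 88)² = 110² = 12100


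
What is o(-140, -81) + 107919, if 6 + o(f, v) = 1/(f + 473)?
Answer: 35935030/333 ≈ 1.0791e+5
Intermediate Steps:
o(f, v) = -6 + 1/(473 + f) (o(f, v) = -6 + 1/(f + 473) = -6 + 1/(473 + f))
o(-140, -81) + 107919 = (-2837 - 6*(-140))/(473 - 140) + 107919 = (-2837 + 840)/333 + 107919 = (1/333)*(-1997) + 107919 = -1997/333 + 107919 = 35935030/333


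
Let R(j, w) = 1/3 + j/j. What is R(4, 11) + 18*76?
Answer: 4108/3 ≈ 1369.3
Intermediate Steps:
R(j, w) = 4/3 (R(j, w) = 1*(1/3) + 1 = 1/3 + 1 = 4/3)
R(4, 11) + 18*76 = 4/3 + 18*76 = 4/3 + 1368 = 4108/3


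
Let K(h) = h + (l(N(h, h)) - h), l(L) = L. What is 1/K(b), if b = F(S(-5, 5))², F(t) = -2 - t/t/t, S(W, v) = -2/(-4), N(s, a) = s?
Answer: 1/16 ≈ 0.062500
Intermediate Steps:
S(W, v) = ½ (S(W, v) = -2*(-¼) = ½)
F(t) = -2 - 1/t
b = 16 (b = (-2 - 1/½)² = (-2 - 1*2)² = (-2 - 2)² = (-4)² = 16)
K(h) = h (K(h) = h + (h - h) = h + 0 = h)
1/K(b) = 1/16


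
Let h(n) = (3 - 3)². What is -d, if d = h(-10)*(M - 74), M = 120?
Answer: 0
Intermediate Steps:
h(n) = 0 (h(n) = 0² = 0)
d = 0 (d = 0*(120 - 74) = 0*46 = 0)
-d = -1*0 = 0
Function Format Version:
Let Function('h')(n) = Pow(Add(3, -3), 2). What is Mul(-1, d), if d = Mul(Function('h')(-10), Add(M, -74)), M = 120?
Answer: 0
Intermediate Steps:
Function('h')(n) = 0 (Function('h')(n) = Pow(0, 2) = 0)
d = 0 (d = Mul(0, Add(120, -74)) = Mul(0, 46) = 0)
Mul(-1, d) = Mul(-1, 0) = 0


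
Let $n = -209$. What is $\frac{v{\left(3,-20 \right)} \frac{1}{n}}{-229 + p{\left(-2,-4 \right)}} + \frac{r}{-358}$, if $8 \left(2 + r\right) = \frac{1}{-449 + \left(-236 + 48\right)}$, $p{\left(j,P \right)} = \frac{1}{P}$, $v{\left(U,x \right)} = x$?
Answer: $\frac{258224227}{49949371472} \approx 0.0051697$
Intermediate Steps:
$r = - \frac{10193}{5096}$ ($r = -2 + \frac{1}{8 \left(-449 + \left(-236 + 48\right)\right)} = -2 + \frac{1}{8 \left(-449 - 188\right)} = -2 + \frac{1}{8 \left(-637\right)} = -2 + \frac{1}{8} \left(- \frac{1}{637}\right) = -2 - \frac{1}{5096} = - \frac{10193}{5096} \approx -2.0002$)
$\frac{v{\left(3,-20 \right)} \frac{1}{n}}{-229 + p{\left(-2,-4 \right)}} + \frac{r}{-358} = \frac{\left(-20\right) \frac{1}{-209}}{-229 + \frac{1}{-4}} - \frac{10193}{5096 \left(-358\right)} = \frac{\left(-20\right) \left(- \frac{1}{209}\right)}{-229 - \frac{1}{4}} - - \frac{10193}{1824368} = \frac{20}{209 \left(- \frac{917}{4}\right)} + \frac{10193}{1824368} = \frac{20}{209} \left(- \frac{4}{917}\right) + \frac{10193}{1824368} = - \frac{80}{191653} + \frac{10193}{1824368} = \frac{258224227}{49949371472}$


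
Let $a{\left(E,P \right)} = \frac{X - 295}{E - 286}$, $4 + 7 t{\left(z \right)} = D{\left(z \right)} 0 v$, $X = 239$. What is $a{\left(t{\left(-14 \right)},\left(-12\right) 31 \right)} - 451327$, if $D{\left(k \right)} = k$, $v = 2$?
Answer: $- \frac{452680785}{1003} \approx -4.5133 \cdot 10^{5}$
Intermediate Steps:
$t{\left(z \right)} = - \frac{4}{7}$ ($t{\left(z \right)} = - \frac{4}{7} + \frac{z 0 \cdot 2}{7} = - \frac{4}{7} + \frac{0 \cdot 2}{7} = - \frac{4}{7} + \frac{1}{7} \cdot 0 = - \frac{4}{7} + 0 = - \frac{4}{7}$)
$a{\left(E,P \right)} = - \frac{56}{-286 + E}$ ($a{\left(E,P \right)} = \frac{239 - 295}{E - 286} = - \frac{56}{-286 + E}$)
$a{\left(t{\left(-14 \right)},\left(-12\right) 31 \right)} - 451327 = - \frac{56}{-286 - \frac{4}{7}} - 451327 = - \frac{56}{- \frac{2006}{7}} - 451327 = \left(-56\right) \left(- \frac{7}{2006}\right) - 451327 = \frac{196}{1003} - 451327 = - \frac{452680785}{1003}$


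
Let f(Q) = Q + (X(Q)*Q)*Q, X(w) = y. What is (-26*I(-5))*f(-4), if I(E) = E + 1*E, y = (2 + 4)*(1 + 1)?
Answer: 48880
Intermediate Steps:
y = 12 (y = 6*2 = 12)
X(w) = 12
I(E) = 2*E (I(E) = E + E = 2*E)
f(Q) = Q + 12*Q**2 (f(Q) = Q + (12*Q)*Q = Q + 12*Q**2)
(-26*I(-5))*f(-4) = (-52*(-5))*(-4*(1 + 12*(-4))) = (-26*(-10))*(-4*(1 - 48)) = 260*(-4*(-47)) = 260*188 = 48880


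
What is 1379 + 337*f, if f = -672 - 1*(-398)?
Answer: -90959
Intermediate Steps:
f = -274 (f = -672 + 398 = -274)
1379 + 337*f = 1379 + 337*(-274) = 1379 - 92338 = -90959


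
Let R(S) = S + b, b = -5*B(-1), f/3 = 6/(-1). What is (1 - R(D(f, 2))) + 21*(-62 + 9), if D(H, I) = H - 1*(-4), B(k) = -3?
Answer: -1113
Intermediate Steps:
f = -18 (f = 3*(6/(-1)) = 3*(6*(-1)) = 3*(-6) = -18)
b = 15 (b = -5*(-3) = 15)
D(H, I) = 4 + H (D(H, I) = H + 4 = 4 + H)
R(S) = 15 + S (R(S) = S + 15 = 15 + S)
(1 - R(D(f, 2))) + 21*(-62 + 9) = (1 - (15 + (4 - 18))) + 21*(-62 + 9) = (1 - (15 - 14)) + 21*(-53) = (1 - 1*1) - 1113 = (1 - 1) - 1113 = 0 - 1113 = -1113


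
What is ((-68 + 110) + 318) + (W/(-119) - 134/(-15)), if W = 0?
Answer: 5534/15 ≈ 368.93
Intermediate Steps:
((-68 + 110) + 318) + (W/(-119) - 134/(-15)) = ((-68 + 110) + 318) + (0/(-119) - 134/(-15)) = (42 + 318) + (0*(-1/119) - 134*(-1/15)) = 360 + (0 + 134/15) = 360 + 134/15 = 5534/15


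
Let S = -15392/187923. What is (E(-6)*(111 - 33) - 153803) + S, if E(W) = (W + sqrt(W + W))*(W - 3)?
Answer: -759773105/5079 - 1404*I*sqrt(3) ≈ -1.4959e+5 - 2431.8*I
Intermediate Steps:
E(W) = (-3 + W)*(W + sqrt(2)*sqrt(W)) (E(W) = (W + sqrt(2*W))*(-3 + W) = (W + sqrt(2)*sqrt(W))*(-3 + W) = (-3 + W)*(W + sqrt(2)*sqrt(W)))
S = -416/5079 (S = -15392*1/187923 = -416/5079 ≈ -0.081906)
(E(-6)*(111 - 33) - 153803) + S = (((-6)**2 - 3*(-6) + sqrt(2)*(-6)**(3/2) - 3*sqrt(2)*sqrt(-6))*(111 - 33) - 153803) - 416/5079 = ((36 + 18 + sqrt(2)*(-6*I*sqrt(6)) - 3*sqrt(2)*I*sqrt(6))*78 - 153803) - 416/5079 = ((36 + 18 - 12*I*sqrt(3) - 6*I*sqrt(3))*78 - 153803) - 416/5079 = ((54 - 18*I*sqrt(3))*78 - 153803) - 416/5079 = ((4212 - 1404*I*sqrt(3)) - 153803) - 416/5079 = (-149591 - 1404*I*sqrt(3)) - 416/5079 = -759773105/5079 - 1404*I*sqrt(3)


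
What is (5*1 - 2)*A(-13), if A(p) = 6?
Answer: 18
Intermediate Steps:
(5*1 - 2)*A(-13) = (5*1 - 2)*6 = (5 - 2)*6 = 3*6 = 18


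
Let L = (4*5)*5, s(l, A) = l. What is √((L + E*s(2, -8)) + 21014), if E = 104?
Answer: √21322 ≈ 146.02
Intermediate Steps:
L = 100 (L = 20*5 = 100)
√((L + E*s(2, -8)) + 21014) = √((100 + 104*2) + 21014) = √((100 + 208) + 21014) = √(308 + 21014) = √21322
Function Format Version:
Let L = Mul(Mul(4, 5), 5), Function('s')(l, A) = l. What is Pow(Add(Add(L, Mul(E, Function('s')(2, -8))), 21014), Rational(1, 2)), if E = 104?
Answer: Pow(21322, Rational(1, 2)) ≈ 146.02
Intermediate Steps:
L = 100 (L = Mul(20, 5) = 100)
Pow(Add(Add(L, Mul(E, Function('s')(2, -8))), 21014), Rational(1, 2)) = Pow(Add(Add(100, Mul(104, 2)), 21014), Rational(1, 2)) = Pow(Add(Add(100, 208), 21014), Rational(1, 2)) = Pow(Add(308, 21014), Rational(1, 2)) = Pow(21322, Rational(1, 2))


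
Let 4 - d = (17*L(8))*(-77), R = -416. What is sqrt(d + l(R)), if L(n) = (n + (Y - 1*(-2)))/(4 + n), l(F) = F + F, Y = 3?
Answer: sqrt(21243)/6 ≈ 24.292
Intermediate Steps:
l(F) = 2*F
L(n) = (5 + n)/(4 + n) (L(n) = (n + (3 - 1*(-2)))/(4 + n) = (n + (3 + 2))/(4 + n) = (n + 5)/(4 + n) = (5 + n)/(4 + n))
d = 17065/12 (d = 4 - 17*((5 + 8)/(4 + 8))*(-77) = 4 - 17*(13/12)*(-77) = 4 - 221*(-77)/12 = 4 - 1*(-17017/12) = 4 + 17017/12 = 17065/12 ≈ 1422.1)
sqrt(d + l(R)) = sqrt(17065/12 + 2*(-416)) = sqrt(17065/12 - 832) = sqrt(7081/12) = sqrt(21243)/6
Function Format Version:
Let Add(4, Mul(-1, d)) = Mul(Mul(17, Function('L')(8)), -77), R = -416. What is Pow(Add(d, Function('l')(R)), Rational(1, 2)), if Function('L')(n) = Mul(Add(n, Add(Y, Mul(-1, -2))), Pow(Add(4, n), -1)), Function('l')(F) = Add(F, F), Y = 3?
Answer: Mul(Rational(1, 6), Pow(21243, Rational(1, 2))) ≈ 24.292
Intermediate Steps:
Function('l')(F) = Mul(2, F)
Function('L')(n) = Mul(Pow(Add(4, n), -1), Add(5, n)) (Function('L')(n) = Mul(Add(n, Add(3, Mul(-1, -2))), Pow(Add(4, n), -1)) = Mul(Add(n, Add(3, 2)), Pow(Add(4, n), -1)) = Mul(Add(n, 5), Pow(Add(4, n), -1)) = Mul(Add(5, n), Pow(Add(4, n), -1)) = Mul(Pow(Add(4, n), -1), Add(5, n)))
d = Rational(17065, 12) (d = Add(4, Mul(-1, Mul(Mul(17, Mul(Pow(Add(4, 8), -1), Add(5, 8))), -77))) = Add(4, Mul(-1, Mul(Mul(17, Mul(Pow(12, -1), 13)), -77))) = Add(4, Mul(-1, Mul(Mul(17, Mul(Rational(1, 12), 13)), -77))) = Add(4, Mul(-1, Mul(Mul(17, Rational(13, 12)), -77))) = Add(4, Mul(-1, Mul(Rational(221, 12), -77))) = Add(4, Mul(-1, Rational(-17017, 12))) = Add(4, Rational(17017, 12)) = Rational(17065, 12) ≈ 1422.1)
Pow(Add(d, Function('l')(R)), Rational(1, 2)) = Pow(Add(Rational(17065, 12), Mul(2, -416)), Rational(1, 2)) = Pow(Add(Rational(17065, 12), -832), Rational(1, 2)) = Pow(Rational(7081, 12), Rational(1, 2)) = Mul(Rational(1, 6), Pow(21243, Rational(1, 2)))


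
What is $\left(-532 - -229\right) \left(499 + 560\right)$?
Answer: $-320877$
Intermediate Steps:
$\left(-532 - -229\right) \left(499 + 560\right) = \left(-532 + 229\right) 1059 = \left(-303\right) 1059 = -320877$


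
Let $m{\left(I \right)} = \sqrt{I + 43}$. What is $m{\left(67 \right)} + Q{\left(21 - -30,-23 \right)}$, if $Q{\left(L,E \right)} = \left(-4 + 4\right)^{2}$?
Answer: $\sqrt{110} \approx 10.488$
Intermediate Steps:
$m{\left(I \right)} = \sqrt{43 + I}$
$Q{\left(L,E \right)} = 0$ ($Q{\left(L,E \right)} = 0^{2} = 0$)
$m{\left(67 \right)} + Q{\left(21 - -30,-23 \right)} = \sqrt{43 + 67} + 0 = \sqrt{110} + 0 = \sqrt{110}$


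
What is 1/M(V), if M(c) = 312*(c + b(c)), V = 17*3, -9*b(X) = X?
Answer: 1/14144 ≈ 7.0701e-5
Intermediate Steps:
b(X) = -X/9
V = 51
M(c) = 832*c/3 (M(c) = 312*(c - c/9) = 312*(8*c/9) = 832*c/3)
1/M(V) = 1/((832/3)*51) = 1/14144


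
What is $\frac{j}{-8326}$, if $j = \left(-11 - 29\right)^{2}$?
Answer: $- \frac{800}{4163} \approx -0.19217$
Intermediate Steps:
$j = 1600$ ($j = \left(-40\right)^{2} = 1600$)
$\frac{j}{-8326} = \frac{1600}{-8326} = 1600 \left(- \frac{1}{8326}\right) = - \frac{800}{4163}$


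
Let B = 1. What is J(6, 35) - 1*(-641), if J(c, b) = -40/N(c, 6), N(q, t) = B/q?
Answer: 401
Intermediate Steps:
N(q, t) = 1/q
J(c, b) = -40*c
J(6, 35) - 1*(-641) = -40*6 - 1*(-641) = -240 + 641 = 401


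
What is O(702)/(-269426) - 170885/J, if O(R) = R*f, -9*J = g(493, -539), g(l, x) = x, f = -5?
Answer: -18834812100/6600937 ≈ -2853.4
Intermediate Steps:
J = 539/9 (J = -⅑*(-539) = 539/9 ≈ 59.889)
O(R) = -5*R (O(R) = R*(-5) = -5*R)
O(702)/(-269426) - 170885/J = -5*702/(-269426) - 170885/539/9 = -3510*(-1/269426) - 170885*9/539 = 1755/134713 - 139815/49 = -18834812100/6600937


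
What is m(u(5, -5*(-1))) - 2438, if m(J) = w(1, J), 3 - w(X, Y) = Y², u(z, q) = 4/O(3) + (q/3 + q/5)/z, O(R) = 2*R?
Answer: -60911/25 ≈ -2436.4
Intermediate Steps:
u(z, q) = ⅔ + 8*q/(15*z) (u(z, q) = 4/((2*3)) + (q/3 + q/5)/z = 4/6 + (q*(⅓) + q*(⅕))/z = 4*(⅙) + (q/3 + q/5)/z = ⅔ + (8*q/15)/z = ⅔ + 8*q/(15*z))
w(X, Y) = 3 - Y²
m(J) = 3 - J²
m(u(5, -5*(-1))) - 2438 = (3 - ((2/15)*(4*(-5*(-1)) + 5*5)/5)²) - 2438 = (3 - ((2/15)*(⅕)*(4*5 + 25))²) - 2438 = (3 - ((2/15)*(⅕)*(20 + 25))²) - 2438 = (3 - ((2/15)*(⅕)*45)²) - 2438 = (3 - (6/5)²) - 2438 = (3 - 1*36/25) - 2438 = (3 - 36/25) - 2438 = 39/25 - 2438 = -60911/25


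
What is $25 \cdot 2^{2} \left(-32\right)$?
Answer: $-3200$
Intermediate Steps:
$25 \cdot 2^{2} \left(-32\right) = 25 \cdot 4 \left(-32\right) = 100 \left(-32\right) = -3200$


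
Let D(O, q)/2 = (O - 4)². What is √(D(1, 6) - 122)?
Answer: 2*I*√26 ≈ 10.198*I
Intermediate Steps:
D(O, q) = 2*(-4 + O)² (D(O, q) = 2*(O - 4)² = 2*(-4 + O)²)
√(D(1, 6) - 122) = √(2*(-4 + 1)² - 122) = √(2*(-3)² - 122) = √(2*9 - 122) = √(18 - 122) = √(-104) = 2*I*√26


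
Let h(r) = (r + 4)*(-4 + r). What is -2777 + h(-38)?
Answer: -1349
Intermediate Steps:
h(r) = (-4 + r)*(4 + r) (h(r) = (4 + r)*(-4 + r) = (-4 + r)*(4 + r))
-2777 + h(-38) = -2777 + (-16 + (-38)²) = -2777 + (-16 + 1444) = -2777 + 1428 = -1349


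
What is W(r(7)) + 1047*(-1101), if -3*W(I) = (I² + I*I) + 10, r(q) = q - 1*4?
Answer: -3458269/3 ≈ -1.1528e+6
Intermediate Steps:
r(q) = -4 + q (r(q) = q - 4 = -4 + q)
W(I) = -10/3 - 2*I²/3 (W(I) = -((I² + I*I) + 10)/3 = -((I² + I²) + 10)/3 = -(2*I² + 10)/3 = -(10 + 2*I²)/3 = -10/3 - 2*I²/3)
W(r(7)) + 1047*(-1101) = (-10/3 - 2*(-4 + 7)²/3) + 1047*(-1101) = (-10/3 - ⅔*3²) - 1152747 = (-10/3 - ⅔*9) - 1152747 = (-10/3 - 6) - 1152747 = -28/3 - 1152747 = -3458269/3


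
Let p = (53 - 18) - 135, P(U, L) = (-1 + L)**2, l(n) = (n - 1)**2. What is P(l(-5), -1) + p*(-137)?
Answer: 13704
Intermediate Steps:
l(n) = (-1 + n)**2
p = -100 (p = 35 - 135 = -100)
P(l(-5), -1) + p*(-137) = (-1 - 1)**2 - 100*(-137) = (-2)**2 + 13700 = 4 + 13700 = 13704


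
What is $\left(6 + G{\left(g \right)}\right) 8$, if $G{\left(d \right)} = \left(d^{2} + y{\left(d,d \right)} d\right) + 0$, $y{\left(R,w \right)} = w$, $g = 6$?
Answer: $624$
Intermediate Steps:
$G{\left(d \right)} = 2 d^{2}$ ($G{\left(d \right)} = \left(d^{2} + d d\right) + 0 = \left(d^{2} + d^{2}\right) + 0 = 2 d^{2} + 0 = 2 d^{2}$)
$\left(6 + G{\left(g \right)}\right) 8 = \left(6 + 2 \cdot 6^{2}\right) 8 = \left(6 + 2 \cdot 36\right) 8 = \left(6 + 72\right) 8 = 78 \cdot 8 = 624$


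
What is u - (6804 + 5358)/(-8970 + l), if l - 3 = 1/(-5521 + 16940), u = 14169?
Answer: 725480950473/51197086 ≈ 14170.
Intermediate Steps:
l = 34258/11419 (l = 3 + 1/(-5521 + 16940) = 3 + 1/11419 = 34258/11419 ≈ 3.0001)
u - (6804 + 5358)/(-8970 + l) = 14169 - (6804 + 5358)/(-8970 + 34258/11419) = 14169 - 12162/(-102394172/11419) = 14169 - 12162*(-11419)/102394172 = 14169 - 1*(-69438939/51197086) = 14169 + 69438939/51197086 = 725480950473/51197086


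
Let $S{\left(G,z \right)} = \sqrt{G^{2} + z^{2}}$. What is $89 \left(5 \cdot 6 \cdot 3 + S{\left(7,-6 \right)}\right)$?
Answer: $8010 + 89 \sqrt{85} \approx 8830.5$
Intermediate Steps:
$89 \left(5 \cdot 6 \cdot 3 + S{\left(7,-6 \right)}\right) = 89 \left(5 \cdot 6 \cdot 3 + \sqrt{7^{2} + \left(-6\right)^{2}}\right) = 89 \left(30 \cdot 3 + \sqrt{49 + 36}\right) = 89 \left(90 + \sqrt{85}\right) = 8010 + 89 \sqrt{85}$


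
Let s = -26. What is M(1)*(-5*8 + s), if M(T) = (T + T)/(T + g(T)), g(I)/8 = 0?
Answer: -132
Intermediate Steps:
g(I) = 0 (g(I) = 8*0 = 0)
M(T) = 2 (M(T) = (T + T)/(T + 0) = (2*T)/T = 2)
M(1)*(-5*8 + s) = 2*(-5*8 - 26) = 2*(-40 - 26) = 2*(-66) = -132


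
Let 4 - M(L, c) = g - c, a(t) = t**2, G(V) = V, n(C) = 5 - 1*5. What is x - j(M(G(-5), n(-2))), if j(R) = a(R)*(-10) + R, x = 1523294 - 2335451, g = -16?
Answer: -808177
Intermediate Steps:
n(C) = 0 (n(C) = 5 - 5 = 0)
M(L, c) = 20 + c (M(L, c) = 4 - (-16 - c) = 4 + (16 + c) = 20 + c)
x = -812157
j(R) = R - 10*R**2 (j(R) = R**2*(-10) + R = -10*R**2 + R = R - 10*R**2)
x - j(M(G(-5), n(-2))) = -812157 - (20 + 0)*(1 - 10*(20 + 0)) = -812157 - 20*(1 - 10*20) = -812157 - 20*(1 - 200) = -812157 - 20*(-199) = -812157 - 1*(-3980) = -812157 + 3980 = -808177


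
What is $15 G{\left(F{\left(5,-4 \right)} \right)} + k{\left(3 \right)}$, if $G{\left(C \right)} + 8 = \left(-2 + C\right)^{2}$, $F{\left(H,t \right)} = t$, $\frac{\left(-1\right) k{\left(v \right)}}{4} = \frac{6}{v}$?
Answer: $412$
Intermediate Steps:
$k{\left(v \right)} = - \frac{24}{v}$ ($k{\left(v \right)} = - 4 \frac{6}{v} = - \frac{24}{v}$)
$G{\left(C \right)} = -8 + \left(-2 + C\right)^{2}$
$15 G{\left(F{\left(5,-4 \right)} \right)} + k{\left(3 \right)} = 15 \left(-8 + \left(-2 - 4\right)^{2}\right) - \frac{24}{3} = 15 \left(-8 + \left(-6\right)^{2}\right) - 8 = 15 \left(-8 + 36\right) - 8 = 15 \cdot 28 - 8 = 420 - 8 = 412$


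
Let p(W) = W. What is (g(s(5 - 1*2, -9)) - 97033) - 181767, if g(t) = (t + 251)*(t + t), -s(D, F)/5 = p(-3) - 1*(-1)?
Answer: -273580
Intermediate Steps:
s(D, F) = 10 (s(D, F) = -5*(-3 - 1*(-1)) = -5*(-3 + 1) = -5*(-2) = 10)
g(t) = 2*t*(251 + t) (g(t) = (251 + t)*(2*t) = 2*t*(251 + t))
(g(s(5 - 1*2, -9)) - 97033) - 181767 = (2*10*(251 + 10) - 97033) - 181767 = (2*10*261 - 97033) - 181767 = (5220 - 97033) - 181767 = -91813 - 181767 = -273580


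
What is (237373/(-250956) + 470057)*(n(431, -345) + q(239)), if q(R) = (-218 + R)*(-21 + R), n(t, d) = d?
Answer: 166446339224909/83652 ≈ 1.9897e+9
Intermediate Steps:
(237373/(-250956) + 470057)*(n(431, -345) + q(239)) = (237373/(-250956) + 470057)*(-345 + (4578 + 239**2 - 239*239)) = (237373*(-1/250956) + 470057)*(-345 + (4578 + 57121 - 57121)) = (-237373/250956 + 470057)*(-345 + 4578) = (117963387119/250956)*4233 = 166446339224909/83652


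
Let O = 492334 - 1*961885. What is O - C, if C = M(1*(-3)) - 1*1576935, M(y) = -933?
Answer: 1108317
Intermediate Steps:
O = -469551 (O = 492334 - 961885 = -469551)
C = -1577868 (C = -933 - 1*1576935 = -933 - 1576935 = -1577868)
O - C = -469551 - 1*(-1577868) = -469551 + 1577868 = 1108317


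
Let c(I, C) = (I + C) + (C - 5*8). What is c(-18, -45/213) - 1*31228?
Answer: -2221336/71 ≈ -31286.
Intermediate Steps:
c(I, C) = -40 + I + 2*C (c(I, C) = (C + I) + (C - 40) = (C + I) + (-40 + C) = -40 + I + 2*C)
c(-18, -45/213) - 1*31228 = (-40 - 18 + 2*(-45/213)) - 1*31228 = (-40 - 18 + 2*(-45*1/213)) - 31228 = (-40 - 18 + 2*(-15/71)) - 31228 = (-40 - 18 - 30/71) - 31228 = -4148/71 - 31228 = -2221336/71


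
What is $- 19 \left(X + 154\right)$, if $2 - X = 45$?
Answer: $-2109$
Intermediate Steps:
$X = -43$ ($X = 2 - 45 = -43$)
$- 19 \left(X + 154\right) = - 19 \left(-43 + 154\right) = \left(-19\right) 111 = -2109$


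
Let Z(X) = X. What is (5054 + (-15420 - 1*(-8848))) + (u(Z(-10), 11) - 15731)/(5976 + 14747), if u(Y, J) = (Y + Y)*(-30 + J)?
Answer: -1851345/1219 ≈ -1518.7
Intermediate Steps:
u(Y, J) = 2*Y*(-30 + J) (u(Y, J) = (2*Y)*(-30 + J) = 2*Y*(-30 + J))
(5054 + (-15420 - 1*(-8848))) + (u(Z(-10), 11) - 15731)/(5976 + 14747) = (5054 + (-15420 - 1*(-8848))) + (2*(-10)*(-30 + 11) - 15731)/(5976 + 14747) = (5054 + (-15420 + 8848)) + (2*(-10)*(-19) - 15731)/20723 = (5054 - 6572) + (380 - 15731)*(1/20723) = -1518 - 15351*1/20723 = -1518 - 903/1219 = -1851345/1219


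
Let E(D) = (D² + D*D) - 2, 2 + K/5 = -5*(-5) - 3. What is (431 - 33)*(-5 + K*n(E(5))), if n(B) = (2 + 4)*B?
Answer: 11460410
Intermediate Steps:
K = 100 (K = -10 + 5*(-5*(-5) - 3) = -10 + 5*(25 - 3) = -10 + 5*22 = -10 + 110 = 100)
E(D) = -2 + 2*D² (E(D) = (D² + D²) - 2 = 2*D² - 2 = -2 + 2*D²)
n(B) = 6*B
(431 - 33)*(-5 + K*n(E(5))) = (431 - 33)*(-5 + 100*(6*(-2 + 2*5²))) = 398*(-5 + 100*(6*(-2 + 2*25))) = 398*(-5 + 100*(6*(-2 + 50))) = 398*(-5 + 100*(6*48)) = 398*(-5 + 100*288) = 398*(-5 + 28800) = 398*28795 = 11460410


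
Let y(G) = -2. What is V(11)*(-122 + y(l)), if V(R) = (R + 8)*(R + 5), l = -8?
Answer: -37696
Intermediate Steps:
V(R) = (5 + R)*(8 + R) (V(R) = (8 + R)*(5 + R) = (5 + R)*(8 + R))
V(11)*(-122 + y(l)) = (40 + 11² + 13*11)*(-122 - 2) = (40 + 121 + 143)*(-124) = 304*(-124) = -37696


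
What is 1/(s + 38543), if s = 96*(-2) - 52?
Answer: 1/38299 ≈ 2.6110e-5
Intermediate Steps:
s = -244 (s = -192 - 52 = -244)
1/(s + 38543) = 1/(-244 + 38543) = 1/38299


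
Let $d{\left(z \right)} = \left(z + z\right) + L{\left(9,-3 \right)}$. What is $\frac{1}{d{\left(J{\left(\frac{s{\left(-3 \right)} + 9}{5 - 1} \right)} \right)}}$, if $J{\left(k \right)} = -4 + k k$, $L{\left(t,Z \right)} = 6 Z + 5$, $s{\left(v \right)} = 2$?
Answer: $- \frac{8}{47} \approx -0.17021$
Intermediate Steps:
$L{\left(t,Z \right)} = 5 + 6 Z$
$J{\left(k \right)} = -4 + k^{2}$
$d{\left(z \right)} = -13 + 2 z$ ($d{\left(z \right)} = \left(z + z\right) + \left(5 + 6 \left(-3\right)\right) = 2 z + \left(5 - 18\right) = 2 z - 13 = -13 + 2 z$)
$\frac{1}{d{\left(J{\left(\frac{s{\left(-3 \right)} + 9}{5 - 1} \right)} \right)}} = \frac{1}{-13 + 2 \left(-4 + \left(\frac{2 + 9}{5 - 1}\right)^{2}\right)} = \frac{1}{-13 + 2 \left(-4 + \left(\frac{11}{4}\right)^{2}\right)} = \frac{1}{-13 + 2 \left(-4 + \frac{121}{16}\right)} = \frac{1}{-13 + 2 \cdot \frac{57}{16}} = \frac{1}{-13 + \frac{57}{8}} = \frac{1}{- \frac{47}{8}} = - \frac{8}{47}$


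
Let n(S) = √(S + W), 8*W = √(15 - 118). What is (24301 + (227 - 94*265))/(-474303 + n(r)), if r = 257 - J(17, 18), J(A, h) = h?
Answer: 1528/(1897212 - √2*√(1912 + I*√103)) ≈ 0.00080542 + 6.9675e-11*I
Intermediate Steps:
W = I*√103/8 (W = √(15 - 118)/8 = √(-103)/8 = (I*√103)/8 = I*√103/8 ≈ 1.2686*I)
r = 239 (r = 257 - 1*18 = 257 - 18 = 239)
n(S) = √(S + I*√103/8)
(24301 + (227 - 94*265))/(-474303 + n(r)) = (24301 + (227 - 94*265))/(-474303 + √(16*239 + 2*I*√103)/4) = (24301 + (227 - 24910))/(-474303 + √(3824 + 2*I*√103)/4) = (24301 - 24683)/(-474303 + √(3824 + 2*I*√103)/4) = -382/(-474303 + √(3824 + 2*I*√103)/4)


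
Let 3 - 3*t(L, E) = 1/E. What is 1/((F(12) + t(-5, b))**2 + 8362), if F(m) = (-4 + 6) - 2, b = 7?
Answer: 441/3688042 ≈ 0.00011958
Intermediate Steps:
t(L, E) = 1 - 1/(3*E)
F(m) = 0 (F(m) = 2 - 2 = 0)
1/((F(12) + t(-5, b))**2 + 8362) = 1/((0 + (-1/3 + 7)/7)**2 + 8362) = 1/((0 + (1/7)*(20/3))**2 + 8362) = 1/((0 + 20/21)**2 + 8362) = 1/((20/21)**2 + 8362) = 1/(400/441 + 8362) = 1/(3688042/441) = 441/3688042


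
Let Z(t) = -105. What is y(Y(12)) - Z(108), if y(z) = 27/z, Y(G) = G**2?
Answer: 1683/16 ≈ 105.19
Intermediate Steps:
y(Y(12)) - Z(108) = 27/(12**2) - 1*(-105) = 27/144 + 105 = 27*(1/144) + 105 = 3/16 + 105 = 1683/16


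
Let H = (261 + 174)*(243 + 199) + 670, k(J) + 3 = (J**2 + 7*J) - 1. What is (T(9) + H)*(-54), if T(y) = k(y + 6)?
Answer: -10436364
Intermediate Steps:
k(J) = -4 + J**2 + 7*J (k(J) = -3 + ((J**2 + 7*J) - 1) = -3 + (-1 + J**2 + 7*J) = -4 + J**2 + 7*J)
T(y) = 38 + (6 + y)**2 + 7*y (T(y) = -4 + (y + 6)**2 + 7*(y + 6) = -4 + (6 + y)**2 + 7*(6 + y) = -4 + (6 + y)**2 + (42 + 7*y) = 38 + (6 + y)**2 + 7*y)
H = 192940 (H = 435*442 + 670 = 192270 + 670 = 192940)
(T(9) + H)*(-54) = ((74 + 9**2 + 19*9) + 192940)*(-54) = ((74 + 81 + 171) + 192940)*(-54) = (326 + 192940)*(-54) = 193266*(-54) = -10436364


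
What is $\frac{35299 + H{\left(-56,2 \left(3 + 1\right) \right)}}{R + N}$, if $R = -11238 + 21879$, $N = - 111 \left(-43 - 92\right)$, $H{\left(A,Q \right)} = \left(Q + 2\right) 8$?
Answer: $\frac{11793}{8542} \approx 1.3806$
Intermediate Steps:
$H{\left(A,Q \right)} = 16 + 8 Q$ ($H{\left(A,Q \right)} = \left(2 + Q\right) 8 = 16 + 8 Q$)
$N = 14985$ ($N = \left(-111\right) \left(-135\right) = 14985$)
$R = 10641$
$\frac{35299 + H{\left(-56,2 \left(3 + 1\right) \right)}}{R + N} = \frac{35299 + \left(16 + 8 \cdot 2 \left(3 + 1\right)\right)}{10641 + 14985} = \frac{35299 + \left(16 + 8 \cdot 2 \cdot 4\right)}{25626} = \left(35299 + \left(16 + 8 \cdot 8\right)\right) \frac{1}{25626} = \left(35299 + \left(16 + 64\right)\right) \frac{1}{25626} = \left(35299 + 80\right) \frac{1}{25626} = 35379 \cdot \frac{1}{25626} = \frac{11793}{8542}$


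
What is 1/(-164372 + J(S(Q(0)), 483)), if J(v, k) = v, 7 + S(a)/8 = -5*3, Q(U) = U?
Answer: -1/164548 ≈ -6.0773e-6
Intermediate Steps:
S(a) = -176 (S(a) = -56 + 8*(-5*3) = -56 + 8*(-15) = -56 - 120 = -176)
1/(-164372 + J(S(Q(0)), 483)) = 1/(-164372 - 176) = 1/(-164548) = -1/164548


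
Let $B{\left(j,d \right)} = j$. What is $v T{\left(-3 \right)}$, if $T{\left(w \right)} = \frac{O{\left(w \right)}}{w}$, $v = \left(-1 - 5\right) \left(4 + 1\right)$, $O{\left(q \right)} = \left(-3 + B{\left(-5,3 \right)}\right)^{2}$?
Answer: $640$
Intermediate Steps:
$O{\left(q \right)} = 64$ ($O{\left(q \right)} = \left(-3 - 5\right)^{2} = \left(-8\right)^{2} = 64$)
$v = -30$ ($v = \left(-6\right) 5 = -30$)
$T{\left(w \right)} = \frac{64}{w}$
$v T{\left(-3 \right)} = - 30 \frac{64}{-3} = - 30 \cdot 64 \left(- \frac{1}{3}\right) = \left(-30\right) \left(- \frac{64}{3}\right) = 640$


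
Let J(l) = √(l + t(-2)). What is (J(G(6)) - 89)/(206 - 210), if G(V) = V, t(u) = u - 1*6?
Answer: 89/4 - I*√2/4 ≈ 22.25 - 0.35355*I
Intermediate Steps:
t(u) = -6 + u (t(u) = u - 6 = -6 + u)
J(l) = √(-8 + l) (J(l) = √(l + (-6 - 2)) = √(l - 8) = √(-8 + l))
(J(G(6)) - 89)/(206 - 210) = (√(-8 + 6) - 89)/(206 - 210) = (√(-2) - 89)/(-4) = (I*√2 - 89)*(-¼) = (-89 + I*√2)*(-¼) = 89/4 - I*√2/4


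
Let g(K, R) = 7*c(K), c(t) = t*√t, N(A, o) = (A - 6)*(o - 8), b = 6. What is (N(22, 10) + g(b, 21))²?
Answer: 11608 + 2688*√6 ≈ 18192.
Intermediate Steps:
N(A, o) = (-8 + o)*(-6 + A) (N(A, o) = (-6 + A)*(-8 + o) = (-8 + o)*(-6 + A))
c(t) = t^(3/2)
g(K, R) = 7*K^(3/2)
(N(22, 10) + g(b, 21))² = ((48 - 8*22 - 6*10 + 22*10) + 7*6^(3/2))² = ((48 - 176 - 60 + 220) + 7*(6*√6))² = (32 + 42*√6)²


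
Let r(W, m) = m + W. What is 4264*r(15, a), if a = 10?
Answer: 106600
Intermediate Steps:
r(W, m) = W + m
4264*r(15, a) = 4264*(15 + 10) = 4264*25 = 106600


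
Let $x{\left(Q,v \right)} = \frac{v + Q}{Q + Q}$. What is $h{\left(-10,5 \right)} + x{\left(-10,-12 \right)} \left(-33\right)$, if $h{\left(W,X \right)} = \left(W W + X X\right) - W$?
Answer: $\frac{987}{10} \approx 98.7$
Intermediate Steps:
$x{\left(Q,v \right)} = \frac{Q + v}{2 Q}$
$h{\left(W,X \right)} = W^{2} + X^{2} - W$ ($h{\left(W,X \right)} = \left(W^{2} + X^{2}\right) - W = W^{2} + X^{2} - W$)
$h{\left(-10,5 \right)} + x{\left(-10,-12 \right)} \left(-33\right) = \left(\left(-10\right)^{2} + 5^{2} - -10\right) + \frac{-10 - 12}{2 \left(-10\right)} \left(-33\right) = \left(100 + 25 + 10\right) + \frac{1}{2} \left(- \frac{1}{10}\right) \left(-22\right) \left(-33\right) = 135 + \frac{11}{10} \left(-33\right) = 135 - \frac{363}{10} = \frac{987}{10}$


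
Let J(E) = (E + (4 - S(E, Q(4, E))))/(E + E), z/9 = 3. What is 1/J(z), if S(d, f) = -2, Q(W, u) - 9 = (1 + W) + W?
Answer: 18/11 ≈ 1.6364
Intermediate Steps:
Q(W, u) = 10 + 2*W (Q(W, u) = 9 + ((1 + W) + W) = 9 + (1 + 2*W) = 10 + 2*W)
z = 27 (z = 9*3 = 27)
J(E) = (6 + E)/(2*E) (J(E) = (E + (4 - 1*(-2)))/(E + E) = (E + (4 + 2))/((2*E)) = (E + 6)*(1/(2*E)) = (6 + E)*(1/(2*E)) = (6 + E)/(2*E))
1/J(z) = 1/((½)*(6 + 27)/27) = 1/((½)*(1/27)*33) = 1/(11/18) = 18/11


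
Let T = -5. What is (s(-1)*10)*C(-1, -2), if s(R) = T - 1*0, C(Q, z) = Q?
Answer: 50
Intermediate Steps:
s(R) = -5 (s(R) = -5 - 1*0 = -5 + 0 = -5)
(s(-1)*10)*C(-1, -2) = -5*10*(-1) = -50*(-1) = 50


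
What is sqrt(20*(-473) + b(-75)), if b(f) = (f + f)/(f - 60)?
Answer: I*sqrt(85130)/3 ≈ 97.257*I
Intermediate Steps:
b(f) = 2*f/(-60 + f) (b(f) = (2*f)/(-60 + f) = 2*f/(-60 + f))
sqrt(20*(-473) + b(-75)) = sqrt(20*(-473) + 2*(-75)/(-60 - 75)) = sqrt(-9460 + 2*(-75)/(-135)) = sqrt(-9460 + 2*(-75)*(-1/135)) = sqrt(-9460 + 10/9) = sqrt(-85130/9) = I*sqrt(85130)/3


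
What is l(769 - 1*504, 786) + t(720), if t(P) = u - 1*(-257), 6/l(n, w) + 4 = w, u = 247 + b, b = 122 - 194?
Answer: 168915/391 ≈ 432.01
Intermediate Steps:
b = -72
u = 175 (u = 247 - 72 = 175)
l(n, w) = 6/(-4 + w)
t(P) = 432 (t(P) = 175 - 1*(-257) = 175 + 257 = 432)
l(769 - 1*504, 786) + t(720) = 6/(-4 + 786) + 432 = 6/782 + 432 = 6*(1/782) + 432 = 3/391 + 432 = 168915/391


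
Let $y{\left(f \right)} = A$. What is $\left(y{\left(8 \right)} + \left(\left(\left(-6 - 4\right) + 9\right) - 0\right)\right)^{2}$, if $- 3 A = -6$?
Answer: $1$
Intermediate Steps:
$A = 2$ ($A = \left(- \frac{1}{3}\right) \left(-6\right) = 2$)
$y{\left(f \right)} = 2$
$\left(y{\left(8 \right)} + \left(\left(\left(-6 - 4\right) + 9\right) - 0\right)\right)^{2} = \left(2 + \left(\left(\left(-6 - 4\right) + 9\right) - 0\right)\right)^{2} = \left(2 + \left(\left(-10 + 9\right) + 0\right)\right)^{2} = \left(2 + \left(-1 + 0\right)\right)^{2} = \left(2 - 1\right)^{2} = 1^{2} = 1$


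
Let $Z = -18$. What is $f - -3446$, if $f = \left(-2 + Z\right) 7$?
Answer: $3306$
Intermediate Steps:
$f = -140$ ($f = \left(-2 - 18\right) 7 = \left(-20\right) 7 = -140$)
$f - -3446 = -140 - -3446 = -140 + 3446 = 3306$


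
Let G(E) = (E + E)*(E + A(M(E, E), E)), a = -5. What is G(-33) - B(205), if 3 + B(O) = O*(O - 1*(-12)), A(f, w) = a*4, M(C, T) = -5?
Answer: -40984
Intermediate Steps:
A(f, w) = -20 (A(f, w) = -5*4 = -20)
G(E) = 2*E*(-20 + E) (G(E) = (E + E)*(E - 20) = (2*E)*(-20 + E) = 2*E*(-20 + E))
B(O) = -3 + O*(12 + O) (B(O) = -3 + O*(O - 1*(-12)) = -3 + O*(O + 12) = -3 + O*(12 + O))
G(-33) - B(205) = 2*(-33)*(-20 - 33) - (-3 + 205**2 + 12*205) = 2*(-33)*(-53) - (-3 + 42025 + 2460) = 3498 - 1*44482 = 3498 - 44482 = -40984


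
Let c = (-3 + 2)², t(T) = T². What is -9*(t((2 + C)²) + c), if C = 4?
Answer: -11673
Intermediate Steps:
c = 1 (c = (-1)² = 1)
-9*(t((2 + C)²) + c) = -9*(((2 + 4)²)² + 1) = -9*((6²)² + 1) = -9*(36² + 1) = -9*(1296 + 1) = -9*1297 = -11673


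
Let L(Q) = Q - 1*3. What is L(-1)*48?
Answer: -192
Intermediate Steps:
L(Q) = -3 + Q (L(Q) = Q - 3 = -3 + Q)
L(-1)*48 = (-3 - 1)*48 = -4*48 = -192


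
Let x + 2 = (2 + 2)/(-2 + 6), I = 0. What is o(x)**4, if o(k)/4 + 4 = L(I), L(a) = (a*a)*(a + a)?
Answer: 65536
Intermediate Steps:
L(a) = 2*a**3 (L(a) = a**2*(2*a) = 2*a**3)
x = -1 (x = -2 + (2 + 2)/(-2 + 6) = -2 + 4/4 = -2 + 4*(1/4) = -2 + 1 = -1)
o(k) = -16 (o(k) = -16 + 4*(2*0**3) = -16 + 4*(2*0) = -16 + 4*0 = -16 + 0 = -16)
o(x)**4 = (-16)**4 = 65536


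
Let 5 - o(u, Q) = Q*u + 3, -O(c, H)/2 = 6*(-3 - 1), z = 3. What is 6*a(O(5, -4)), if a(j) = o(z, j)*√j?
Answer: -3408*√3 ≈ -5902.8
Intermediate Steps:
O(c, H) = 48 (O(c, H) = -12*(-3 - 1) = -12*(-4) = -2*(-24) = 48)
o(u, Q) = 2 - Q*u (o(u, Q) = 5 - (Q*u + 3) = 5 - (3 + Q*u) = 5 + (-3 - Q*u) = 2 - Q*u)
a(j) = √j*(2 - 3*j) (a(j) = (2 - 1*j*3)*√j = (2 - 3*j)*√j = √j*(2 - 3*j))
6*a(O(5, -4)) = 6*(√48*(2 - 3*48)) = 6*((4*√3)*(2 - 144)) = 6*((4*√3)*(-142)) = 6*(-568*√3) = -3408*√3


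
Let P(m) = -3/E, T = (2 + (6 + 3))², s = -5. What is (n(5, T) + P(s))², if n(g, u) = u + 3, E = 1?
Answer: 14641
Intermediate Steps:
T = 121 (T = (2 + 9)² = 11² = 121)
P(m) = -3 (P(m) = -3/1 = -3*1 = -3)
n(g, u) = 3 + u
(n(5, T) + P(s))² = ((3 + 121) - 3)² = (124 - 3)² = 121² = 14641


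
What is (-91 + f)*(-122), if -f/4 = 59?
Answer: 39894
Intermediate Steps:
f = -236 (f = -4*59 = -236)
(-91 + f)*(-122) = (-91 - 236)*(-122) = -327*(-122) = 39894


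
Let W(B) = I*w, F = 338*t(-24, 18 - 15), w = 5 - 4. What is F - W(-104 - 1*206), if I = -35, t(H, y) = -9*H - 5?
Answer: 71353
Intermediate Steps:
t(H, y) = -5 - 9*H
w = 1
F = 71318 (F = 338*(-5 - 9*(-24)) = 338*(-5 + 216) = 338*211 = 71318)
W(B) = -35 (W(B) = -35*1 = -35)
F - W(-104 - 1*206) = 71318 - 1*(-35) = 71318 + 35 = 71353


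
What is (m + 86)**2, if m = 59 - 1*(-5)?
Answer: 22500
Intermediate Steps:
m = 64 (m = 59 + 5 = 64)
(m + 86)**2 = (64 + 86)**2 = 150**2 = 22500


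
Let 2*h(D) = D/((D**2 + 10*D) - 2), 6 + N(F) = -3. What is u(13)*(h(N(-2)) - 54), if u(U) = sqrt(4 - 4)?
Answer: 0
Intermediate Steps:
N(F) = -9 (N(F) = -6 - 3 = -9)
h(D) = D/(2*(-2 + D**2 + 10*D)) (h(D) = (D/((D**2 + 10*D) - 2))/2 = (D/(-2 + D**2 + 10*D))/2 = D/(2*(-2 + D**2 + 10*D)))
u(U) = 0 (u(U) = sqrt(0) = 0)
u(13)*(h(N(-2)) - 54) = 0*((1/2)*(-9)/(-2 + (-9)**2 + 10*(-9)) - 54) = 0*((1/2)*(-9)/(-2 + 81 - 90) - 54) = 0*((1/2)*(-9)/(-11) - 54) = 0*((1/2)*(-9)*(-1/11) - 54) = 0*(9/22 - 54) = 0*(-1179/22) = 0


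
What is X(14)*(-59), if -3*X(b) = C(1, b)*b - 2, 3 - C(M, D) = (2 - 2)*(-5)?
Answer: 2360/3 ≈ 786.67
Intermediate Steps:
C(M, D) = 3 (C(M, D) = 3 - (2 - 2)*(-5) = 3 - 0*(-5) = 3 - 1*0 = 3 + 0 = 3)
X(b) = ⅔ - b (X(b) = -(3*b - 2)/3 = -(-2 + 3*b)/3 = ⅔ - b)
X(14)*(-59) = (⅔ - 1*14)*(-59) = (⅔ - 14)*(-59) = -40/3*(-59) = 2360/3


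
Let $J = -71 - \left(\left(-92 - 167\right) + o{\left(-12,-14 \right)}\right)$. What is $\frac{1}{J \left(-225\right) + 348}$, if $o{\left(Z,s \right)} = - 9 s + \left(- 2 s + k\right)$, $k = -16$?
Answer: $- \frac{1}{10902} \approx -9.1726 \cdot 10^{-5}$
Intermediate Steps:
$o{\left(Z,s \right)} = -16 - 11 s$ ($o{\left(Z,s \right)} = - 9 s - \left(16 + 2 s\right) = -16 - 11 s$)
$J = 50$ ($J = -71 - \left(\left(-92 - 167\right) - -138\right) = -71 - \left(-259 + \left(-16 + 154\right)\right) = -71 - \left(-259 + 138\right) = -71 - -121 = -71 + 121 = 50$)
$\frac{1}{J \left(-225\right) + 348} = \frac{1}{50 \left(-225\right) + 348} = \frac{1}{-11250 + 348} = \frac{1}{-10902} = - \frac{1}{10902}$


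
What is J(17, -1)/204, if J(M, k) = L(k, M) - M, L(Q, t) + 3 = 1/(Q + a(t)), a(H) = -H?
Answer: -361/3672 ≈ -0.098312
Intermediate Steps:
L(Q, t) = -3 + 1/(Q - t)
J(M, k) = -M + (1 - 3*k + 3*M)/(k - M) (J(M, k) = (1 - 3*k + 3*M)/(k - M) - M = -M + (1 - 3*k + 3*M)/(k - M))
J(17, -1)/204 = ((-1 - 3*17 + 3*(-1) - 1*17*(17 - 1*(-1)))/(17 - 1*(-1)))/204 = ((-1 - 51 - 3 - 1*17*(17 + 1))/(17 + 1))*(1/204) = ((-1 - 51 - 3 - 1*17*18)/18)*(1/204) = ((-1 - 51 - 3 - 306)/18)*(1/204) = ((1/18)*(-361))*(1/204) = -361/18*1/204 = -361/3672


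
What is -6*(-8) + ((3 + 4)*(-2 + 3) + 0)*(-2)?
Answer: 34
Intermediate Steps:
-6*(-8) + ((3 + 4)*(-2 + 3) + 0)*(-2) = 48 + (7*1 + 0)*(-2) = 48 + (7 + 0)*(-2) = 48 + 7*(-2) = 48 - 14 = 34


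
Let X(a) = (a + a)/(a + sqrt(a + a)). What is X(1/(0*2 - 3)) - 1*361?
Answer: -2525/7 + 2*I*sqrt(6)/7 ≈ -360.71 + 0.69985*I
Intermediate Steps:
X(a) = 2*a/(a + sqrt(2)*sqrt(a)) (X(a) = (2*a)/(a + sqrt(2*a)) = (2*a)/(a + sqrt(2)*sqrt(a)) = 2*a/(a + sqrt(2)*sqrt(a)))
X(1/(0*2 - 3)) - 1*361 = 2/((0*2 - 3)*(1/(0*2 - 3) + sqrt(2)*sqrt(1/(0*2 - 3)))) - 1*361 = 2/((0 - 3)*(1/(0 - 3) + sqrt(2)*sqrt(1/(0 - 3)))) - 361 = 2/(-3*(1/(-3) + sqrt(2)*sqrt(1/(-3)))) - 361 = 2*(-1/3)/(-1/3 + sqrt(2)*sqrt(-1/3)) - 361 = 2*(-1/3)/(-1/3 + sqrt(2)*(I*sqrt(3)/3)) - 361 = 2*(-1/3)/(-1/3 + I*sqrt(6)/3) - 361 = -2/(3*(-1/3 + I*sqrt(6)/3)) - 361 = -361 - 2/(3*(-1/3 + I*sqrt(6)/3))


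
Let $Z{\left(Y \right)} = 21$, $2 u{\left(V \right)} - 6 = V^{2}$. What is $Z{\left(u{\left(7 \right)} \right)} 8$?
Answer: $168$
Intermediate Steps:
$u{\left(V \right)} = 3 + \frac{V^{2}}{2}$
$Z{\left(u{\left(7 \right)} \right)} 8 = 21 \cdot 8 = 168$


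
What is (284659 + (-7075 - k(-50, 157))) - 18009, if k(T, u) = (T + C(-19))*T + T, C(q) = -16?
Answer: 256325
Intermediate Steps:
k(T, u) = T + T*(-16 + T) (k(T, u) = (T - 16)*T + T = (-16 + T)*T + T = T*(-16 + T) + T = T + T*(-16 + T))
(284659 + (-7075 - k(-50, 157))) - 18009 = (284659 + (-7075 - (-50)*(-15 - 50))) - 18009 = (284659 + (-7075 - (-50)*(-65))) - 18009 = (284659 + (-7075 - 1*3250)) - 18009 = (284659 + (-7075 - 3250)) - 18009 = (284659 - 10325) - 18009 = 274334 - 18009 = 256325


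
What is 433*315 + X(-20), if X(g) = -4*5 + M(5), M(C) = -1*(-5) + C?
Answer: 136385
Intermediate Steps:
M(C) = 5 + C
X(g) = -10 (X(g) = -4*5 + (5 + 5) = -20 + 10 = -10)
433*315 + X(-20) = 433*315 - 10 = 136395 - 10 = 136385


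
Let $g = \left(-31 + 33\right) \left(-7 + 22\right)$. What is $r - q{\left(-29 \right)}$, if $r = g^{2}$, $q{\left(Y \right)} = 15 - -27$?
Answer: $858$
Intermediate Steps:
$q{\left(Y \right)} = 42$ ($q{\left(Y \right)} = 15 + 27 = 42$)
$g = 30$ ($g = 2 \cdot 15 = 30$)
$r = 900$ ($r = 30^{2} = 900$)
$r - q{\left(-29 \right)} = 900 - 42 = 858$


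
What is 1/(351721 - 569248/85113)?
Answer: 85113/29935460225 ≈ 2.8432e-6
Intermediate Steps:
1/(351721 - 569248/85113) = 1/(29935460225/85113) = 85113/29935460225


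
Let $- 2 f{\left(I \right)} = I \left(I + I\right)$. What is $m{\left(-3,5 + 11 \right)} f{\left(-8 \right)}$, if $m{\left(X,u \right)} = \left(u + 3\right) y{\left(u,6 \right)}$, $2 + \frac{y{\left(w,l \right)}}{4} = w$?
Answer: $-68096$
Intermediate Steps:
$y{\left(w,l \right)} = -8 + 4 w$
$f{\left(I \right)} = - I^{2}$ ($f{\left(I \right)} = - \frac{I \left(I + I\right)}{2} = - \frac{I 2 I}{2} = - \frac{2 I^{2}}{2} = - I^{2}$)
$m{\left(X,u \right)} = \left(-8 + 4 u\right) \left(3 + u\right)$ ($m{\left(X,u \right)} = \left(u + 3\right) \left(-8 + 4 u\right) = \left(3 + u\right) \left(-8 + 4 u\right) = \left(-8 + 4 u\right) \left(3 + u\right)$)
$m{\left(-3,5 + 11 \right)} f{\left(-8 \right)} = 4 \left(-2 + \left(5 + 11\right)\right) \left(3 + \left(5 + 11\right)\right) \left(- \left(-8\right)^{2}\right) = 4 \left(-2 + 16\right) \left(3 + 16\right) \left(\left(-1\right) 64\right) = 4 \cdot 14 \cdot 19 \left(-64\right) = 1064 \left(-64\right) = -68096$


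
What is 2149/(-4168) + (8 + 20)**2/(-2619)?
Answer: -8895943/10915992 ≈ -0.81495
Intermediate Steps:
2149/(-4168) + (8 + 20)**2/(-2619) = 2149*(-1/4168) + 28**2*(-1/2619) = -2149/4168 + 784*(-1/2619) = -2149/4168 - 784/2619 = -8895943/10915992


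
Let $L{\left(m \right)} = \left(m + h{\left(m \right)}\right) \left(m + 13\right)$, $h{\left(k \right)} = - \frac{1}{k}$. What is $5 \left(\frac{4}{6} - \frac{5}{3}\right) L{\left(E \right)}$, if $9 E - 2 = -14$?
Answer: $\frac{1225}{36} \approx 34.028$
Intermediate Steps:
$E = - \frac{4}{3}$ ($E = \frac{2}{9} + \frac{1}{9} \left(-14\right) = \frac{2}{9} - \frac{14}{9} = - \frac{4}{3} \approx -1.3333$)
$L{\left(m \right)} = \left(13 + m\right) \left(m - \frac{1}{m}\right)$ ($L{\left(m \right)} = \left(m - \frac{1}{m}\right) \left(m + 13\right) = \left(m - \frac{1}{m}\right) \left(13 + m\right) = \left(13 + m\right) \left(m - \frac{1}{m}\right)$)
$5 \left(\frac{4}{6} - \frac{5}{3}\right) L{\left(E \right)} = 5 \left(\frac{4}{6} - \frac{5}{3}\right) \left(-1 + \left(- \frac{4}{3}\right)^{2} - \frac{13}{- \frac{4}{3}} + 13 \left(- \frac{4}{3}\right)\right) = 5 \left(4 \cdot \frac{1}{6} - \frac{5}{3}\right) \left(-1 + \frac{16}{9} - - \frac{39}{4} - \frac{52}{3}\right) = 5 \left(\frac{2}{3} - \frac{5}{3}\right) \left(-1 + \frac{16}{9} + \frac{39}{4} - \frac{52}{3}\right) = 5 \left(-1\right) \left(- \frac{245}{36}\right) = \left(-5\right) \left(- \frac{245}{36}\right) = \frac{1225}{36}$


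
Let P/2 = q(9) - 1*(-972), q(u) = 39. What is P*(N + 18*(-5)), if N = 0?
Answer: -181980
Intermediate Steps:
P = 2022 (P = 2*(39 - 1*(-972)) = 2*(39 + 972) = 2*1011 = 2022)
P*(N + 18*(-5)) = 2022*(0 + 18*(-5)) = 2022*(0 - 90) = 2022*(-90) = -181980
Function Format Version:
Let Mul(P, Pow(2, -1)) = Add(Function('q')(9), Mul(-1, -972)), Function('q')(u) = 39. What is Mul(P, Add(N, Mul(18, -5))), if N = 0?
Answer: -181980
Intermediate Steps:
P = 2022 (P = Mul(2, Add(39, Mul(-1, -972))) = Mul(2, Add(39, 972)) = Mul(2, 1011) = 2022)
Mul(P, Add(N, Mul(18, -5))) = Mul(2022, Add(0, Mul(18, -5))) = Mul(2022, Add(0, -90)) = Mul(2022, -90) = -181980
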